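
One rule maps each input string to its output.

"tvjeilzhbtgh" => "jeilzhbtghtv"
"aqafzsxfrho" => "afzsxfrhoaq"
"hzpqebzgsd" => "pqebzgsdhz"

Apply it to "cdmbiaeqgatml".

What's happening: move the first 2 characters to the end (rotate left by 2).
On "cdmbiaeqgatml" that produces "mbiaeqgatmlcd".

mbiaeqgatmlcd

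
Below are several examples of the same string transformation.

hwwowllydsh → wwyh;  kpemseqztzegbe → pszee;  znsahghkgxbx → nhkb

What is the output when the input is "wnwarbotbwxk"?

The pattern: keep one character in every 3, starting at position 2 (positions 2nd, 5th, 8th, ...).
"wnwarbotbwxk" → "nrtx".

nrtx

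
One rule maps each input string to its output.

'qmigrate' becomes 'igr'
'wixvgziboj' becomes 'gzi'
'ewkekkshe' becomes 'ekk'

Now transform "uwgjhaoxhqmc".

oxh

Looking at the pairs, the operation is to move the last 3 characters to the front (rotate right by 3), then keep only the last 3 characters.
Working it through for "uwgjhaoxhqmc": intermediate "qmcuwgjhaoxh", final "oxh".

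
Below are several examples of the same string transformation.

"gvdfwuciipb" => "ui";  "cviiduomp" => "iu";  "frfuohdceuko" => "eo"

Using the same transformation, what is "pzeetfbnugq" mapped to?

eu

In each case the input is transformed by: keep one character in every 3, starting at position 3 (positions 3rd, 6th, 9th, ...), then keep only the vowels.
Doing the same to "pzeetfbnugq": "eu".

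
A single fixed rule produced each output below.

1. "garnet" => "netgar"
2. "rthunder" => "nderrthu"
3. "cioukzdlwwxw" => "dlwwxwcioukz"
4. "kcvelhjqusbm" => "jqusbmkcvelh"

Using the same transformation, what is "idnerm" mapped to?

ermidn

The transformation: swap the front and back halves of the string.
"idnerm" → "ermidn".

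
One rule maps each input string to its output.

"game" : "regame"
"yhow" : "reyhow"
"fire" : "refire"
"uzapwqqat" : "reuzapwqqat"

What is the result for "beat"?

rebeat

Looking at the pairs, the operation is to prepend "re".
So "beat" becomes "rebeat".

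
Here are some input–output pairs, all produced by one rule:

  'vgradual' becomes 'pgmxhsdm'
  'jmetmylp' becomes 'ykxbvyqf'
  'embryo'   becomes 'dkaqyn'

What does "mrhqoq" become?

cacydt

Looking at the pairs, the operation is to swap the front and back halves of the string, then shift every letter 12 places forward in the alphabet (wrapping around).
Applying both steps to "mrhqoq": "qoqmrh", then "cacydt".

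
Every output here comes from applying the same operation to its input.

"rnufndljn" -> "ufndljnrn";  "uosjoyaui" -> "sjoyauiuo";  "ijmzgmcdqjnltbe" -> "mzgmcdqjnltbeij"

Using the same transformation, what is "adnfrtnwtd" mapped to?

nfrtnwtdad

The pattern: move the first 2 characters to the end (rotate left by 2).
So "adnfrtnwtd" becomes "nfrtnwtdad".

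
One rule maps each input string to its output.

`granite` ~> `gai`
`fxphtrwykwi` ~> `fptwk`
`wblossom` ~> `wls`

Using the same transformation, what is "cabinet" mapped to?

In each case the input is transformed by: keep every other character starting from the first (positions 1st, 3rd, 5th, ...), then delete the last character.
Working it through for "cabinet": intermediate "cbnt", final "cbn".

cbn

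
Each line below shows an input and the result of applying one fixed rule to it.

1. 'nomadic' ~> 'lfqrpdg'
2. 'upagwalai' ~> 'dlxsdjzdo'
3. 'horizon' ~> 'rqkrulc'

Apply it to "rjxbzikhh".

Looking at the pairs, the operation is to shift every letter 3 places forward in the alphabet (wrapping around), then move the last 2 characters to the front (rotate right by 2).
On "rjxbzikhh": the first step gives "umaeclnkk", and the second then gives "kkumaecln".
(Check on "nomadic": → "qrpdglf" → "lfqrpdg" ✓)

kkumaecln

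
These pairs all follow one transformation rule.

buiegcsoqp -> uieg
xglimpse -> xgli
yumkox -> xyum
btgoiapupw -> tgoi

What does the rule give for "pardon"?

The rule is to swap the front and back halves of the string, then keep only the last 4 characters.
Working it through for "pardon": intermediate "donpar", final "npar".

npar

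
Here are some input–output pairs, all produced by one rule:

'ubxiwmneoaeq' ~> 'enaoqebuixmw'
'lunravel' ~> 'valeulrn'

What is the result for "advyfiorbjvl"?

rojblvdayvif

The pattern: swap each adjacent pair of characters (1↔2, 3↔4, ...), then swap the front and back halves of the string.
For "advyfiorbjvl", step one produces "dayvifrojblv"; step two turns that into "rojblvdayvif".
(Check on "lunravel": → "ulrnvale" → "valeulrn" ✓)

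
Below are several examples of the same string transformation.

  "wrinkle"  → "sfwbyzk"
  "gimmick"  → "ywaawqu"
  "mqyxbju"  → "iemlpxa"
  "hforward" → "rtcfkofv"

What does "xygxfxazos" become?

gmultloncl

Looking at the pairs, the operation is to swap the first and last characters, then shift every letter 12 places backward in the alphabet (wrapping around).
On "xygxfxazos": the first step gives "sygxfxazox", and the second then gives "gmultloncl".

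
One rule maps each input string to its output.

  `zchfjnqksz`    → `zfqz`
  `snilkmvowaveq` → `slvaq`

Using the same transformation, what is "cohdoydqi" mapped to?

cdd

Each output is the input with this applied: keep one character in every 3, starting at position 1 (positions 1st, 4th, 7th, ...).
Applying that to "cohdoydqi" gives "cdd".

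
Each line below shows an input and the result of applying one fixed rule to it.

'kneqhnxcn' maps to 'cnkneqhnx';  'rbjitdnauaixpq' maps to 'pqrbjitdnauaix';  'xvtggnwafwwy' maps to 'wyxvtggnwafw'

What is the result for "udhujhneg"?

Each output is the input with this applied: move the last 2 characters to the front (rotate right by 2).
So "udhujhneg" becomes "egudhujhn".

egudhujhn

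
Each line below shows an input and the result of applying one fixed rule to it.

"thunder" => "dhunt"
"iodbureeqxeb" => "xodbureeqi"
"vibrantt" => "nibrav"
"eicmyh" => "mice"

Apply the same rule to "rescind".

In each case the input is transformed by: delete the last 2 characters, then swap the first and last characters.
Starting from "rescind": after the first operation, "resci"; after the second, "iescr".

iescr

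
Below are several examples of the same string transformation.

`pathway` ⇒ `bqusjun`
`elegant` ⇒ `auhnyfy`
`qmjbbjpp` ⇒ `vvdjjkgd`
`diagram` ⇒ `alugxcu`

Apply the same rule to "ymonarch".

The pattern: move the first 3 characters to the end (rotate left by 3), then shift every letter 6 places backward in the alphabet (wrapping around).
Starting from "ymonarch": after the first operation, "narchymo"; after the second, "hulwbsgi".

hulwbsgi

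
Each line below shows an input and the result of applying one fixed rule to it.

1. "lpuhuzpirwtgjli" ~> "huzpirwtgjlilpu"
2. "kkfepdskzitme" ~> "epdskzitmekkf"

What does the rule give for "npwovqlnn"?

Each output is the input with this applied: move the first 3 characters to the end (rotate left by 3).
"npwovqlnn" → "ovqlnnnpw".

ovqlnnnpw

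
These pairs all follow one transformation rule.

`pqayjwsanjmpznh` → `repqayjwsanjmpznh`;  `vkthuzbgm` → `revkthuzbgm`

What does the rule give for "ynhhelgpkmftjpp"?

Rule — prepend "re".
"ynhhelgpkmftjpp" → "reynhhelgpkmftjpp".

reynhhelgpkmftjpp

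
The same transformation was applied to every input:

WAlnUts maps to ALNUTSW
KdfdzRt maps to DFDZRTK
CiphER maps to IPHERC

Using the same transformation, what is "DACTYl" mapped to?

ACTYLD

The pattern: move the first character to the end, then convert every letter to uppercase.
On "DACTYl": the first step gives "ACTYlD", and the second then gives "ACTYLD".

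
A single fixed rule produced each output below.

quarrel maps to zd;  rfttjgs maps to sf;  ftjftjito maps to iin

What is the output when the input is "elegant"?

dm

The rule is to shift every letter 1 place backward in the alphabet (wrapping around), then keep one character in every 3, starting at position 3 (positions 3rd, 6th, 9th, ...).
Doing the same to "elegant": "dm".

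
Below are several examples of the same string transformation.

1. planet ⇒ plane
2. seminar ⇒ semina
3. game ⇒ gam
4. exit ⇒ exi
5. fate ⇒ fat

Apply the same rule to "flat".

fla

Each output is the input with this applied: delete the last character.
Applying that to "flat" gives "fla".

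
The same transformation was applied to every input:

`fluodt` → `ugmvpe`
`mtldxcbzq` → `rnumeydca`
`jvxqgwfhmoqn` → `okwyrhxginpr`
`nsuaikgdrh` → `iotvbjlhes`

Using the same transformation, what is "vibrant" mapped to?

In each case the input is transformed by: shift every letter 1 place forward in the alphabet (wrapping around), then move the last character to the front.
Starting from "vibrant": after the first operation, "wjcsbou"; after the second, "uwjcsbo".
(Check on "mtldxcbzq": → "numeydcar" → "rnumeydca" ✓)

uwjcsbo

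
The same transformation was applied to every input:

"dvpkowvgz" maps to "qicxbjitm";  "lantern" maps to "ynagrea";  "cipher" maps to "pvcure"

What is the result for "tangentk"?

The pattern: shift every letter 13 places forward in the alphabet (wrapping around) — i.e. ROT13.
On "tangentk" that produces "gnatragx".

gnatragx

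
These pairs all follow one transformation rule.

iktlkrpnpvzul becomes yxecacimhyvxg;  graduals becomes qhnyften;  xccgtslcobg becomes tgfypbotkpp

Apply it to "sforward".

ejneqfsb

Rule — shift every letter 13 places forward in the alphabet (wrapping around) — i.e. ROT13, then move the first 3 characters to the end (rotate left by 3).
Applying that to "sforward" gives "ejneqfsb".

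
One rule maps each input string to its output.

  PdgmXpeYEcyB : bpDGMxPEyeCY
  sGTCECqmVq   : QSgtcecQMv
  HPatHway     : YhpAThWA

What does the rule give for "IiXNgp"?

PiIxnG

Rule — move the last character to the front, then flip the case of every letter.
Doing the same to "IiXNgp": "PiIxnG".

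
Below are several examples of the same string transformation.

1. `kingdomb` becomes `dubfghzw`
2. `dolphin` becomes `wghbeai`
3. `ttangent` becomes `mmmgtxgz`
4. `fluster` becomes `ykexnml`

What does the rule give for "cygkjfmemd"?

The transformation: shift every letter 7 places backward in the alphabet (wrapping around), then take characters alternately from the front and the back (1st, last, 2nd, 2nd-last, ...).
On "cygkjfmemd": the first step gives "vrzdcyfxfw", and the second then gives "vwrfzxdfcy".

vwrfzxdfcy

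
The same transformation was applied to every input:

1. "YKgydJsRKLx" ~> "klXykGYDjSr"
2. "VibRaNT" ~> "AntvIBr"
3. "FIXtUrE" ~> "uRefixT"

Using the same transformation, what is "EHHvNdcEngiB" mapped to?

GIbehhVnDCeN

Each output is the input with this applied: flip the case of every letter, then move the last 3 characters to the front (rotate right by 3).
On "EHHvNdcEngiB": the first step gives "ehhVnDCeNGIb", and the second then gives "GIbehhVnDCeN".
(Check on "VibRaNT": → "vIBrAnt" → "AntvIBr" ✓)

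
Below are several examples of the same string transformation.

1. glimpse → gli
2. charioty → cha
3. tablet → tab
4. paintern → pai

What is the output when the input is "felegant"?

fel

Looking at the pairs, the operation is to keep only the first 3 characters.
So "felegant" becomes "fel".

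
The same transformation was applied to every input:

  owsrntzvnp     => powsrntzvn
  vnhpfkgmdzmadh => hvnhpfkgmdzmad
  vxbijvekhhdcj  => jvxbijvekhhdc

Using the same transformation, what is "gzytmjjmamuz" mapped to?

zgzytmjjmamu

Rule — move the last character to the front.
"gzytmjjmamuz" → "zgzytmjjmamu".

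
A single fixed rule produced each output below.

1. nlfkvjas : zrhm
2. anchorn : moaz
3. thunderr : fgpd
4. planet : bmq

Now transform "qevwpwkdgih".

chbwst

What's happening: keep every other character starting from the first (positions 1st, 3rd, 5th, ...), then shift every letter 12 places forward in the alphabet (wrapping around).
So "qevwpwkdgih" becomes "chbwst".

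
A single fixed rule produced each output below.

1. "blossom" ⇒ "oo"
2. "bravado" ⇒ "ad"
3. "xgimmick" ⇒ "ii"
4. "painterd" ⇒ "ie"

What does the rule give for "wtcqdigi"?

ci

Rule — keep one character in every 3, starting at position 3 (positions 3rd, 6th, 9th, ...).
Doing the same to "wtcqdigi": "ci".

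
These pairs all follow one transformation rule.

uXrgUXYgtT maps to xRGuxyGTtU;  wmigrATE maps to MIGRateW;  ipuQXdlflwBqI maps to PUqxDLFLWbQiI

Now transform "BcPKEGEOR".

Rule — flip the case of every letter, then move the first character to the end.
Working it through for "BcPKEGEOR": intermediate "bCpkegeor", final "Cpkegeorb".

Cpkegeorb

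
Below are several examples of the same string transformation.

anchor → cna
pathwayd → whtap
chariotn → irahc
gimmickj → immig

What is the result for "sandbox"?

Rule — reverse the string, then delete the first 3 characters.
Starting from "sandbox": after the first operation, "xobdnas"; after the second, "dnas".

dnas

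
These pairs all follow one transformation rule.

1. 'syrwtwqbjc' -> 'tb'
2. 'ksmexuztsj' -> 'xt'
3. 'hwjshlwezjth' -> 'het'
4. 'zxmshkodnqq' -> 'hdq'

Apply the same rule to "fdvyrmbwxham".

rwa

What's happening: delete the first 3 characters, then keep one character in every 3, starting at position 2 (positions 2nd, 5th, 8th, ...).
Starting from "fdvyrmbwxham": after the first operation, "yrmbwxham"; after the second, "rwa".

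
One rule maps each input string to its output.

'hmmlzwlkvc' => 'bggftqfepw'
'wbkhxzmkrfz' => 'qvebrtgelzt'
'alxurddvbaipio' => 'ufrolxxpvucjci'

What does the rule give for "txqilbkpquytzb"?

nrkcfvejkosntv

Looking at the pairs, the operation is to shift every letter 6 places backward in the alphabet (wrapping around).
Applying that to "txqilbkpquytzb" gives "nrkcfvejkosntv".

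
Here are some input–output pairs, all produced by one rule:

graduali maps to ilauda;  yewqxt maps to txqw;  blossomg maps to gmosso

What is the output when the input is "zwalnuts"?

Looking at the pairs, the operation is to delete the first 2 characters, then reverse the string.
On "zwalnuts" that produces "stunla".

stunla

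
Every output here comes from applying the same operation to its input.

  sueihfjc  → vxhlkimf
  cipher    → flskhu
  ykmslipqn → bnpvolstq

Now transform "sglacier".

What's happening: shift every letter 3 places forward in the alphabet (wrapping around).
So "sglacier" becomes "vjodflhu".

vjodflhu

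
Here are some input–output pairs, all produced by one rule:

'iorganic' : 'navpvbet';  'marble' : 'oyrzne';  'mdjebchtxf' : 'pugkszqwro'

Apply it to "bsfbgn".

The transformation: swap the front and back halves of the string, then shift every letter 13 places forward in the alphabet (wrapping around) — i.e. ROT13.
Working it through for "bsfbgn": intermediate "bgnbsf", final "otaofs".
(Check on "marble": → "blemar" → "oyrzne" ✓)

otaofs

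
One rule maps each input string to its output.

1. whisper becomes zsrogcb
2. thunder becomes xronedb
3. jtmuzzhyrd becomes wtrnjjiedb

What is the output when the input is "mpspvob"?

Rule — shift every letter 10 places forward in the alphabet (wrapping around), then sort the characters into reverse alphabetical order.
Starting from "mpspvob": after the first operation, "wzczfyl"; after the second, "zzywlfc".

zzywlfc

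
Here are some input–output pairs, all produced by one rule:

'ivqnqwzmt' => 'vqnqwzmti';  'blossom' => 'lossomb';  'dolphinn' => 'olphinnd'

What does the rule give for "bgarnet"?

The rule is to move the first character to the end.
"bgarnet" → "garnetb".

garnetb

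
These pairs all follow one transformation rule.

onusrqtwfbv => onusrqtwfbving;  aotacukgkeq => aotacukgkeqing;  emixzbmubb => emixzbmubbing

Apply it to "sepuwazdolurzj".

sepuwazdolurzjing

In each case the input is transformed by: append "ing".
Doing the same to "sepuwazdolurzj": "sepuwazdolurzjing".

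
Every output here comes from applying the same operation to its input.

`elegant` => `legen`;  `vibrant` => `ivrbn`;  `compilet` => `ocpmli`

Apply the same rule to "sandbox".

asdno

What's happening: swap each adjacent pair of characters (1↔2, 3↔4, ...), then delete the last 2 characters.
On "sandbox" that produces "asdno".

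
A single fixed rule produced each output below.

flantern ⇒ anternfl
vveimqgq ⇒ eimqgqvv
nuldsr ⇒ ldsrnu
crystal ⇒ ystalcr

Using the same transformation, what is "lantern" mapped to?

nternla

Looking at the pairs, the operation is to move the first 2 characters to the end (rotate left by 2).
"lantern" → "nternla".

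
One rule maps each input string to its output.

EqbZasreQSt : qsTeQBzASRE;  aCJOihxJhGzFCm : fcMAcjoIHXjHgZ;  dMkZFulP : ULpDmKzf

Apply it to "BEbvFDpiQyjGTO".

gtobeBVfdPIqYJ

In each case the input is transformed by: flip the case of every letter, then move the last 3 characters to the front (rotate right by 3).
Applying both steps to "BEbvFDpiQyjGTO": "beBVfdPIqYJgto", then "gtobeBVfdPIqYJ".
(Check on "EqbZasreQSt": → "eQBzASREqsT" → "qsTeQBzASRE" ✓)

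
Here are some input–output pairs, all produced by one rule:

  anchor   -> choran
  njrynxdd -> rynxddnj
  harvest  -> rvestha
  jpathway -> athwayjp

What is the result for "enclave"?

The rule is to move the first 2 characters to the end (rotate left by 2).
Doing the same to "enclave": "claveen".

claveen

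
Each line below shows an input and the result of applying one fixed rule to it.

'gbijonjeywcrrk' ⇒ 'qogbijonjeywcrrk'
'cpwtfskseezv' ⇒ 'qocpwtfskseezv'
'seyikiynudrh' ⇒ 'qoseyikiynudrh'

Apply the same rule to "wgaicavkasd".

qowgaicavkasd

In each case the input is transformed by: prepend "qo".
So "wgaicavkasd" becomes "qowgaicavkasd".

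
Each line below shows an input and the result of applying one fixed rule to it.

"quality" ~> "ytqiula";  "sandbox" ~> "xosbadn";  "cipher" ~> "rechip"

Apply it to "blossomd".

Rule — move the last character to the front, then take characters alternately from the front and the back (1st, last, 2nd, 2nd-last, ...).
For "blossomd", step one produces "dblossom"; step two turns that into "dmbolsos".

dmbolsos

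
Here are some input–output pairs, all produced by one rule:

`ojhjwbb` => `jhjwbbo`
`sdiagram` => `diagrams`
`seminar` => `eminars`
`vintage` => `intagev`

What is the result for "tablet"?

In each case the input is transformed by: move the first character to the end.
For "tablet" the result is "ablett".

ablett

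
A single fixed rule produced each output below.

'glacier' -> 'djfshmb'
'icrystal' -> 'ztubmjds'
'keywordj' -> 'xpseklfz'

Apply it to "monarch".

bsdinpo

In each case the input is transformed by: shift every letter 1 place forward in the alphabet (wrapping around), then move the first 3 characters to the end (rotate left by 3).
Applying both steps to "monarch": "npobsdi", then "bsdinpo".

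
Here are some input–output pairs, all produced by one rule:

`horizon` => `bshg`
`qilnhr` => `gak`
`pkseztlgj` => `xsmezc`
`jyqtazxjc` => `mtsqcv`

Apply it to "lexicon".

bvhg

Each output is the input with this applied: delete the first 3 characters, then shift every letter 7 places backward in the alphabet (wrapping around).
On "lexicon" that produces "bvhg".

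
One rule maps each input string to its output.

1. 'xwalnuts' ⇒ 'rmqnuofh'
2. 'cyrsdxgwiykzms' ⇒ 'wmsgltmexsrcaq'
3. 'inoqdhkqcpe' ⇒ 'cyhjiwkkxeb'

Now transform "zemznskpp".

In each case the input is transformed by: shift every letter 6 places backward in the alphabet (wrapping around), then take characters alternately from the front and the back (1st, last, 2nd, 2nd-last, ...).
Applying both steps to "zemznskpp": "tygthmejj", then "tjyjgetmh".

tjyjgetmh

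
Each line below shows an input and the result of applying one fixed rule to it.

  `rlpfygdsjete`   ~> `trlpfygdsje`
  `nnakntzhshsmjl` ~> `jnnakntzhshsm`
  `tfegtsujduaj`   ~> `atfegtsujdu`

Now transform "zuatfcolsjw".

jzuatfcols

Rule — delete the last character, then move the last character to the front.
On "zuatfcolsjw" that produces "jzuatfcols".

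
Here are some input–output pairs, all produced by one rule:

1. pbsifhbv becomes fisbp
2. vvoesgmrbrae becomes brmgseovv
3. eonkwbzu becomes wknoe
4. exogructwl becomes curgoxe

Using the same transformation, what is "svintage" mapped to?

Looking at the pairs, the operation is to delete the last 3 characters, then reverse the string.
For "svintage", step one produces "svint"; step two turns that into "tnivs".

tnivs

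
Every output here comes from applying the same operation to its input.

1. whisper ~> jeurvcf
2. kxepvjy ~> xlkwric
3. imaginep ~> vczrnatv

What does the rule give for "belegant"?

The transformation: shift every letter 13 places forward in the alphabet (wrapping around) — i.e. ROT13, then take characters alternately from the front and the back (1st, last, 2nd, 2nd-last, ...).
Applying both steps to "belegant": "oryrtnag", then "ograynrt".

ograynrt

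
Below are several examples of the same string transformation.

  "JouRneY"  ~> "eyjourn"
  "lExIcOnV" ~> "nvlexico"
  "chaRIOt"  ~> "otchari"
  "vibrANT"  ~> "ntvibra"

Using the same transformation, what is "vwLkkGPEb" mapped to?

Rule — move the last 2 characters to the front (rotate right by 2), then convert every letter to lowercase.
On "vwLkkGPEb": the first step gives "EbvwLkkGP", and the second then gives "ebvwlkkgp".
(Check on "JouRneY": → "eYJouRn" → "eyjourn" ✓)

ebvwlkkgp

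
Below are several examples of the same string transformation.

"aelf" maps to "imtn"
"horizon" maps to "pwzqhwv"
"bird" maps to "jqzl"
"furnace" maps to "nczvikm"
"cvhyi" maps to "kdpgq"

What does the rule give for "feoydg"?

nmwglo

The rule is to shift every letter 8 places forward in the alphabet (wrapping around).
Applying that to "feoydg" gives "nmwglo".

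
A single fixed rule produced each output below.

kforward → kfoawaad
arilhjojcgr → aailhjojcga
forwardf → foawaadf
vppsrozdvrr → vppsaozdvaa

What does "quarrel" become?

quaaael

The pattern: replace every "r" with "a".
Applying that to "quarrel" gives "quaaael".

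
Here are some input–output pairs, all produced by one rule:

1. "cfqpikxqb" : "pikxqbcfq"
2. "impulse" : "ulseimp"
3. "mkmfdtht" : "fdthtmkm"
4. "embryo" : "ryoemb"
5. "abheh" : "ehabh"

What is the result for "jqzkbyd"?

kbydjqz

The rule is to move the first 3 characters to the end (rotate left by 3).
So "jqzkbyd" becomes "kbydjqz".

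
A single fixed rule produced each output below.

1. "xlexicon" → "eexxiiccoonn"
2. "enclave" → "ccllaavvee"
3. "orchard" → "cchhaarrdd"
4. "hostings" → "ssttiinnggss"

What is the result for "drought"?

oouugghhtt

Rule — delete the first 2 characters, then double every character.
Applying that to "drought" gives "oouugghhtt".
(Check on "orchard": → "chard" → "cchhaarrdd" ✓)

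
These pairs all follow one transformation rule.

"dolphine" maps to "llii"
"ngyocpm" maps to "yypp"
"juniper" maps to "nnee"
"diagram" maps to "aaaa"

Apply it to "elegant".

Each output is the input with this applied: keep one character in every 3, starting at position 3 (positions 3rd, 6th, 9th, ...), then double every character.
Starting from "elegant": after the first operation, "en"; after the second, "eenn".

eenn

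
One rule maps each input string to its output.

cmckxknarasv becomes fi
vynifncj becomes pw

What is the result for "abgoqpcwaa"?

Looking at the pairs, the operation is to shift every letter 13 places forward in the alphabet (wrapping around) — i.e. ROT13, then keep only the last 2 characters.
On "abgoqpcwaa": the first step gives "notbdcpjnn", and the second then gives "nn".

nn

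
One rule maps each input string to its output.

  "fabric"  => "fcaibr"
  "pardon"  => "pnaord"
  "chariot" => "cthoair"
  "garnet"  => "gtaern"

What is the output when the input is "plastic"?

pcliats

The transformation: take characters alternately from the front and the back (1st, last, 2nd, 2nd-last, ...).
"plastic" → "pcliats".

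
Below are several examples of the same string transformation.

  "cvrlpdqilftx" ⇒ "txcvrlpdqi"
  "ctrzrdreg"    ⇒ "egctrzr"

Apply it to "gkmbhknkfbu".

The pattern: move the last 2 characters to the front (rotate right by 2), then delete the last 2 characters.
"gkmbhknkfbu" → "bugkmbhknkf" → "bugkmbhkn".

bugkmbhkn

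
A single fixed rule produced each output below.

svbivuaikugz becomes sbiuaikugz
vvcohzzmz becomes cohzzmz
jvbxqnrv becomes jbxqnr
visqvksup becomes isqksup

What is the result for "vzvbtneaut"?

The transformation: remove every "v".
On "vzvbtneaut" that produces "zbtneaut".

zbtneaut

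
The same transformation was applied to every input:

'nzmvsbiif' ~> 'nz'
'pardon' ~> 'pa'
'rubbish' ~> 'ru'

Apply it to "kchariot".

kc

Rule — keep only the first 2 characters.
On "kchariot" that produces "kc".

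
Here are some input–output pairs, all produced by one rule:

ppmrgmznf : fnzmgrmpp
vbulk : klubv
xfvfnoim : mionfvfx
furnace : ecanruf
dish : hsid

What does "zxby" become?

The pattern: reverse the string.
"zxby" → "ybxz".

ybxz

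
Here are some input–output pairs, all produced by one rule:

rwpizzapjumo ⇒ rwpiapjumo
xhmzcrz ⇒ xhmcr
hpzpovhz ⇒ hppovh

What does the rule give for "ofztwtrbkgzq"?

oftwtrbkgq

In each case the input is transformed by: remove every "z".
For "ofztwtrbkgzq" the result is "oftwtrbkgq".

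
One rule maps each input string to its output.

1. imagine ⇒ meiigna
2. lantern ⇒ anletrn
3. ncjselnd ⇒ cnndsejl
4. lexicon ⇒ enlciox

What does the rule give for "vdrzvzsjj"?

The transformation: swap each adjacent pair of characters (1↔2, 3↔4, ...), then take characters alternately from the front and the back (1st, last, 2nd, 2nd-last, ...).
Applying both steps to "vdrzvzsjj": "dvzrzvjsj", then "djvszjrvz".

djvszjrvz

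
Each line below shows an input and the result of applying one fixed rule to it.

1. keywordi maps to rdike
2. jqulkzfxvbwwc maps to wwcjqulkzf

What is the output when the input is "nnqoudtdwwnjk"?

njknnqoudt

Rule — move the last 3 characters to the front (rotate right by 3), then delete the last 3 characters.
Working it through for "nnqoudtdwwnjk": intermediate "njknnqoudtdww", final "njknnqoudt".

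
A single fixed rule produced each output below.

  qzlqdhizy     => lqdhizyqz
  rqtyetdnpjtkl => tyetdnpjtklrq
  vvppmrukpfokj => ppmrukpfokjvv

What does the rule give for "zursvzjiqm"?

rsvzjiqmzu

The transformation: move the first 2 characters to the end (rotate left by 2).
Doing the same to "zursvzjiqm": "rsvzjiqmzu".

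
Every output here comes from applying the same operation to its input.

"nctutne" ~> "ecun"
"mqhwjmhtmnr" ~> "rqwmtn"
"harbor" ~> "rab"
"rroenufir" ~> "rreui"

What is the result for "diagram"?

Looking at the pairs, the operation is to move the last character to the front, then keep every other character starting from the first (positions 1st, 3rd, 5th, ...).
"diagram" → "mdiagra" → "miga".

miga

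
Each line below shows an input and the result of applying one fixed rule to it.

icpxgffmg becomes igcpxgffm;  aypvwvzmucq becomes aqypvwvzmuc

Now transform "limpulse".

leimpuls

The transformation: swap the first and last characters, then move the last character to the front.
Applying both steps to "limpulse": "eimpulsl", then "leimpuls".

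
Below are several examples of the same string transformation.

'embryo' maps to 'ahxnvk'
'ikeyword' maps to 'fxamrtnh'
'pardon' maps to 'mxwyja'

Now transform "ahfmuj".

vdsjqo

The transformation: swap the front and back halves of the string, then shift every letter 9 places forward in the alphabet (wrapping around).
"ahfmuj" → "vdsjqo".
(Check on "ikeyword": → "wordikey" → "fxamrtnh" ✓)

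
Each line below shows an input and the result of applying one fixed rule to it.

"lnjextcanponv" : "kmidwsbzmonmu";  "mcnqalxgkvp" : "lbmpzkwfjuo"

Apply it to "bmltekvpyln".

alksdjuoxkm

What's happening: shift every letter 1 place backward in the alphabet (wrapping around).
For "bmltekvpyln" the result is "alksdjuoxkm".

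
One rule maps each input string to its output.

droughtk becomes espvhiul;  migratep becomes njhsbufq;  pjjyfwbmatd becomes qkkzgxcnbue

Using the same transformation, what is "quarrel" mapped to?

Rule — shift every letter 1 place forward in the alphabet (wrapping around).
So "quarrel" becomes "rvbssfm".

rvbssfm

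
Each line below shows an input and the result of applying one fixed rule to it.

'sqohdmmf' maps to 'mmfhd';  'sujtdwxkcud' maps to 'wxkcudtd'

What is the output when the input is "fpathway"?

The rule is to delete the first 3 characters, then move the first 2 characters to the end (rotate left by 2).
Working it through for "fpathway": intermediate "thway", final "wayth".

wayth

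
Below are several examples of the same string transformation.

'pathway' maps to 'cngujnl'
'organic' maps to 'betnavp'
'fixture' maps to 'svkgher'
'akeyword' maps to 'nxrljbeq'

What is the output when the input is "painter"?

In each case the input is transformed by: shift every letter 13 places forward in the alphabet (wrapping around) — i.e. ROT13.
Doing the same to "painter": "cnvagre".

cnvagre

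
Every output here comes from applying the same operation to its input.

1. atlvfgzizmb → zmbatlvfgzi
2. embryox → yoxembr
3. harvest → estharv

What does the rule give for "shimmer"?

The rule is to move the last 3 characters to the front (rotate right by 3).
On "shimmer" that produces "mershim".

mershim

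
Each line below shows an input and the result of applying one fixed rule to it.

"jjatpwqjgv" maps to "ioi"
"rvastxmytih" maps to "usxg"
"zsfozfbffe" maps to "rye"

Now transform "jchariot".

bqs

Each output is the input with this applied: keep one character in every 3, starting at position 2 (positions 2nd, 5th, 8th, ...), then shift every letter 1 place backward in the alphabet (wrapping around).
Starting from "jchariot": after the first operation, "crt"; after the second, "bqs".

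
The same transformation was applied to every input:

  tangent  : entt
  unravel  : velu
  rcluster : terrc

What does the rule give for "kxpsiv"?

siv

The rule is to move the last 3 characters to the front (rotate right by 3), then delete the last 3 characters.
For "kxpsiv" the result is "siv".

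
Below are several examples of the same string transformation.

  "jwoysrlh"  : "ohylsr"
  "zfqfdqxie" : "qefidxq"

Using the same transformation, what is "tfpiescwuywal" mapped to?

pliaewsycuw

In each case the input is transformed by: delete the first 2 characters, then take characters alternately from the front and the back (1st, last, 2nd, 2nd-last, ...).
Working it through for "tfpiescwuywal": intermediate "piescwuywal", final "pliaewsycuw".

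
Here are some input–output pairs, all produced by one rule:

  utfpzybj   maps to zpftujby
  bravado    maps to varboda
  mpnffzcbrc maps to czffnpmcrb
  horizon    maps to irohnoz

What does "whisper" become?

The transformation: reverse the string, then move the first 3 characters to the end (rotate left by 3).
Applying that to "whisper" gives "sihwrep".

sihwrep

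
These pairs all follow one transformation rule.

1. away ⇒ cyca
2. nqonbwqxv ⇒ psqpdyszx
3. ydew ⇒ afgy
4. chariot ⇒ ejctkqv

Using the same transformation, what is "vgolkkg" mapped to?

The transformation: shift every letter 2 places forward in the alphabet (wrapping around).
For "vgolkkg" the result is "xiqnmmi".

xiqnmmi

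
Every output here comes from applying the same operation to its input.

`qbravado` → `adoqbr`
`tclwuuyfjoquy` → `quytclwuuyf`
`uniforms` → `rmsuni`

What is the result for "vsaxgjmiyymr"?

What's happening: move the last 3 characters to the front (rotate right by 3), then delete the last 2 characters.
For "vsaxgjmiyymr", step one produces "ymrvsaxgjmiy"; step two turns that into "ymrvsaxgjm".
(Check on "tclwuuyfjoquy": → "quytclwuuyfjo" → "quytclwuuyf" ✓)

ymrvsaxgjm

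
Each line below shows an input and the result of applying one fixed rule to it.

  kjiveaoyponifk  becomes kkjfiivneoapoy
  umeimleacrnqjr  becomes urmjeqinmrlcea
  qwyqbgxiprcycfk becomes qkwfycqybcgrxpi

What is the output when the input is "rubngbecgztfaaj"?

The pattern: take characters alternately from the front and the back (1st, last, 2nd, 2nd-last, ...).
Applying that to "rubngbecgztfaaj" gives "rjuabanfgtbzegc".

rjuabanfgtbzegc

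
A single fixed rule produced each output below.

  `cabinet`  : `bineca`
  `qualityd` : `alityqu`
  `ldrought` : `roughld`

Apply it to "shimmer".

immesh

Rule — delete the last character, then move the first 2 characters to the end (rotate left by 2).
"shimmer" → "immesh".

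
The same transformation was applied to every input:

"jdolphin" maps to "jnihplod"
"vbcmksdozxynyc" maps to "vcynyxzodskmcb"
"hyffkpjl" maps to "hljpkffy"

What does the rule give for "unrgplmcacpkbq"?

Looking at the pairs, the operation is to reverse the string, then move the last character to the front.
Working it through for "unrgplmcacpkbq": intermediate "qbkpcacmlpgrnu", final "uqbkpcacmlpgrn".
(Check on "vbcmksdozxynyc": → "cynyxzodskmcbv" → "vcynyxzodskmcb" ✓)

uqbkpcacmlpgrn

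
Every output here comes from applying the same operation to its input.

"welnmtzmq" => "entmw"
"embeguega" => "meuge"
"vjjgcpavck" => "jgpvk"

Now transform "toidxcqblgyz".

The rule is to move the first character to the end, then keep every other character starting from the first (positions 1st, 3rd, 5th, ...).
Working it through for "toidxcqblgyz": intermediate "oidxcqblgyzt", final "odcbgz".

odcbgz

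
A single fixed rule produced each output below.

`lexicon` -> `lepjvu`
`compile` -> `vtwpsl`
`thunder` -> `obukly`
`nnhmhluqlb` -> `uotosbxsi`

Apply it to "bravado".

In each case the input is transformed by: delete the first character, then shift every letter 7 places forward in the alphabet (wrapping around).
Applying both steps to "bravado": "ravado", then "yhchkv".

yhchkv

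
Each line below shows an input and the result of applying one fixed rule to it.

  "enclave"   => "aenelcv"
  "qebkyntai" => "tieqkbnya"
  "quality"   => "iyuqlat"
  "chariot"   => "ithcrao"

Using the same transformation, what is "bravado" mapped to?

In each case the input is transformed by: swap each adjacent pair of characters (1↔2, 3↔4, ...), then move the last 2 characters to the front (rotate right by 2).
Working it through for "bravado": intermediate "rbvadao", final "aorbvad".

aorbvad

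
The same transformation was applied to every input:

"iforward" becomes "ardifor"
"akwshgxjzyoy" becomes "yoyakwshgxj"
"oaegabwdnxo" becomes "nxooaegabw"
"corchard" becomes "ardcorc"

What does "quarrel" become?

The rule is to move the last 3 characters to the front (rotate right by 3), then delete the last character.
On "quarrel": the first step gives "relquar", and the second then gives "relqua".

relqua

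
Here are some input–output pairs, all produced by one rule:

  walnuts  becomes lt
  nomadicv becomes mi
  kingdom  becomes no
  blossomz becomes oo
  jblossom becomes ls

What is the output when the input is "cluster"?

ue

The rule is to keep one character in every 3, starting at position 3 (positions 3rd, 6th, 9th, ...).
On "cluster" that produces "ue".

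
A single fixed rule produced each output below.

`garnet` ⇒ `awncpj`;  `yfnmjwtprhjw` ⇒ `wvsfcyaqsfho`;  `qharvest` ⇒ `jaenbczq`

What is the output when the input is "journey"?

The transformation: shift every letter 9 places forward in the alphabet (wrapping around), then move the first 2 characters to the end (rotate left by 2).
Applying both steps to "journey": "sxdawnh", then "dawnhsx".

dawnhsx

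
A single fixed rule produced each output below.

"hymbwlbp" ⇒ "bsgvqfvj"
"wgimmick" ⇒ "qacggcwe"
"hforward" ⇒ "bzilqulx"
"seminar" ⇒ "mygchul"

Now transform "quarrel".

koullyf

Looking at the pairs, the operation is to shift every letter 6 places backward in the alphabet (wrapping around).
On "quarrel" that produces "koullyf".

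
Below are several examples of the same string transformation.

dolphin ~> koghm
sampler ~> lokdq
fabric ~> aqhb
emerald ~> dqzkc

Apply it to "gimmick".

llhbj

Rule — shift every letter 1 place backward in the alphabet (wrapping around), then delete the first 2 characters.
Starting from "gimmick": after the first operation, "fhllhbj"; after the second, "llhbj".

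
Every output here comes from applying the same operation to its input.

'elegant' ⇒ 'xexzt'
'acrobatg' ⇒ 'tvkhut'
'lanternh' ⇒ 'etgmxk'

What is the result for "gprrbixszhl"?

Looking at the pairs, the operation is to delete the last 2 characters, then shift every letter 7 places backward in the alphabet (wrapping around).
Starting from "gprrbixszhl": after the first operation, "gprrbixsz"; after the second, "zikkubqls".

zikkubqls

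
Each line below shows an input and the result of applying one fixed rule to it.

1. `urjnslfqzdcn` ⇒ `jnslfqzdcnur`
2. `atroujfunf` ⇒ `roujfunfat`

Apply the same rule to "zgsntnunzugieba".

sntnunzugiebazg

Looking at the pairs, the operation is to move the first 2 characters to the end (rotate left by 2).
Doing the same to "zgsntnunzugieba": "sntnunzugiebazg".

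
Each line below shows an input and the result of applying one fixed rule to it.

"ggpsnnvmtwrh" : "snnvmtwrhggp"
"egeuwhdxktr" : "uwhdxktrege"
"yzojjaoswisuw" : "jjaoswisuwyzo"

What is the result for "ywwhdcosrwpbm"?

hdcosrwpbmyww

The rule is to move the first 3 characters to the end (rotate left by 3).
Doing the same to "ywwhdcosrwpbm": "hdcosrwpbmyww".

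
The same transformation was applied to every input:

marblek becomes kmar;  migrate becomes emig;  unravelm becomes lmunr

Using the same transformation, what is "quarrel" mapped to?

lqua

In each case the input is transformed by: move the first 3 characters to the end (rotate left by 3), then delete the first 3 characters.
Doing the same to "quarrel": "lqua".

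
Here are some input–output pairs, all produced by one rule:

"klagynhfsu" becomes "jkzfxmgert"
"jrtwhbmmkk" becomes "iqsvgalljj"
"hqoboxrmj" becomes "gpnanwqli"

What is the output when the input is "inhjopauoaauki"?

Rule — shift every letter 1 place backward in the alphabet (wrapping around).
Doing the same to "inhjopauoaauki": "hmginoztnzztjh".

hmginoztnzztjh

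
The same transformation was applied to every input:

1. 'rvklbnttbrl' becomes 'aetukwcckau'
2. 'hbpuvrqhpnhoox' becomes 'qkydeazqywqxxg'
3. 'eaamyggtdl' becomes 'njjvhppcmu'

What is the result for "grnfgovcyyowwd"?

pawopxelhhxffm

The pattern: shift every letter 9 places forward in the alphabet (wrapping around).
"grnfgovcyyowwd" → "pawopxelhhxffm".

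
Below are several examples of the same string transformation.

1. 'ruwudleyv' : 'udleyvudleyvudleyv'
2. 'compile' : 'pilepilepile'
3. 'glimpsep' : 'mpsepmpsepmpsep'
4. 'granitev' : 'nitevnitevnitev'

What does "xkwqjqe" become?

qjqeqjqeqjqe

The pattern: delete the first 3 characters, then write the whole string 3 times in a row.
Starting from "xkwqjqe": after the first operation, "qjqe"; after the second, "qjqeqjqeqjqe".
(Check on "ruwudleyv": → "udleyv" → "udleyvudleyvudleyv" ✓)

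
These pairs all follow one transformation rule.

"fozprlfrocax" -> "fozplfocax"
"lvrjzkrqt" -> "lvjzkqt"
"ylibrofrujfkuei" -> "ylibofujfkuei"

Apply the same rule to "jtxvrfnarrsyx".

The rule is to remove every "r".
For "jtxvrfnarrsyx" the result is "jtxvfnasyx".

jtxvfnasyx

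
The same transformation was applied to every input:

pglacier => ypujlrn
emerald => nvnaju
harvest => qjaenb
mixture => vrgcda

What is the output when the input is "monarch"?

vxwjal

Each output is the input with this applied: delete the last character, then shift every letter 9 places forward in the alphabet (wrapping around).
So "monarch" becomes "vxwjal".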